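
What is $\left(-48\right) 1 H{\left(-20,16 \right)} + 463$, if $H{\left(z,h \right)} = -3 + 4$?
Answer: $415$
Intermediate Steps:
$H{\left(z,h \right)} = 1$
$\left(-48\right) 1 H{\left(-20,16 \right)} + 463 = \left(-48\right) 1 \cdot 1 + 463 = \left(-48\right) 1 + 463 = -48 + 463 = 415$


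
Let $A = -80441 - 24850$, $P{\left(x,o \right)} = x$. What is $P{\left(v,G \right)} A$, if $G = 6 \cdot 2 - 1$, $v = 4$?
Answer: $-421164$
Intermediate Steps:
$G = 11$ ($G = 12 - 1 = 11$)
$A = -105291$
$P{\left(v,G \right)} A = 4 \left(-105291\right) = -421164$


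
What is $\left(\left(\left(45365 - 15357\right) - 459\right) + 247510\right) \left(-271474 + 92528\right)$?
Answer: $-49578599814$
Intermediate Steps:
$\left(\left(\left(45365 - 15357\right) - 459\right) + 247510\right) \left(-271474 + 92528\right) = \left(\left(30008 - 459\right) + 247510\right) \left(-178946\right) = \left(29549 + 247510\right) \left(-178946\right) = 277059 \left(-178946\right) = -49578599814$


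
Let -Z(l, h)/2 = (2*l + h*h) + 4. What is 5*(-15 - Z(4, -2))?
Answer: 85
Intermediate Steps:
Z(l, h) = -8 - 4*l - 2*h**2 (Z(l, h) = -2*((2*l + h*h) + 4) = -2*((2*l + h**2) + 4) = -2*((h**2 + 2*l) + 4) = -2*(4 + h**2 + 2*l) = -8 - 4*l - 2*h**2)
5*(-15 - Z(4, -2)) = 5*(-15 - (-8 - 4*4 - 2*(-2)**2)) = 5*(-15 - (-8 - 16 - 2*4)) = 5*(-15 - (-8 - 16 - 8)) = 5*(-15 - 1*(-32)) = 5*(-15 + 32) = 5*17 = 85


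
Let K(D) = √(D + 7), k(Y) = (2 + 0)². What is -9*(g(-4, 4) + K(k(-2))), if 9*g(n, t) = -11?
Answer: 11 - 9*√11 ≈ -18.850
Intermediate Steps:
g(n, t) = -11/9 (g(n, t) = (⅑)*(-11) = -11/9)
k(Y) = 4 (k(Y) = 2² = 4)
K(D) = √(7 + D)
-9*(g(-4, 4) + K(k(-2))) = -9*(-11/9 + √(7 + 4)) = -9*(-11/9 + √11) = 11 - 9*√11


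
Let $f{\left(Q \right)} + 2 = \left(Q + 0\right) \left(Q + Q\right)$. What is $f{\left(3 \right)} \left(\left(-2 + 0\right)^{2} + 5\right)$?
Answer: $144$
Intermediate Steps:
$f{\left(Q \right)} = -2 + 2 Q^{2}$ ($f{\left(Q \right)} = -2 + \left(Q + 0\right) \left(Q + Q\right) = -2 + Q 2 Q = -2 + 2 Q^{2}$)
$f{\left(3 \right)} \left(\left(-2 + 0\right)^{2} + 5\right) = \left(-2 + 2 \cdot 3^{2}\right) \left(\left(-2 + 0\right)^{2} + 5\right) = \left(-2 + 2 \cdot 9\right) \left(\left(-2\right)^{2} + 5\right) = \left(-2 + 18\right) \left(4 + 5\right) = 16 \cdot 9 = 144$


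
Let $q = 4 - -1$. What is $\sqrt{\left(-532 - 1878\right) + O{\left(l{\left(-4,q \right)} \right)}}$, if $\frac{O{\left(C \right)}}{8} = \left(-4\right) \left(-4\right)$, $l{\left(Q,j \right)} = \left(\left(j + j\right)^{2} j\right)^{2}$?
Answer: $i \sqrt{2282} \approx 47.77 i$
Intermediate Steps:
$q = 5$ ($q = 4 + 1 = 5$)
$l{\left(Q,j \right)} = 16 j^{6}$ ($l{\left(Q,j \right)} = \left(\left(2 j\right)^{2} j\right)^{2} = \left(4 j^{2} j\right)^{2} = \left(4 j^{3}\right)^{2} = 16 j^{6}$)
$O{\left(C \right)} = 128$ ($O{\left(C \right)} = 8 \left(\left(-4\right) \left(-4\right)\right) = 8 \cdot 16 = 128$)
$\sqrt{\left(-532 - 1878\right) + O{\left(l{\left(-4,q \right)} \right)}} = \sqrt{\left(-532 - 1878\right) + 128} = \sqrt{-2410 + 128} = \sqrt{-2282} = i \sqrt{2282}$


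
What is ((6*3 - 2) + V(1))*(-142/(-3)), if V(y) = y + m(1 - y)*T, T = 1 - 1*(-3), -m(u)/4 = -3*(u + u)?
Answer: 2414/3 ≈ 804.67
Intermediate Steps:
m(u) = 24*u (m(u) = -(-12)*(u + u) = -(-12)*2*u = -(-24)*u = 24*u)
T = 4 (T = 1 + 3 = 4)
V(y) = 96 - 95*y (V(y) = y + (24*(1 - y))*4 = y + (24 - 24*y)*4 = y + (96 - 96*y) = 96 - 95*y)
((6*3 - 2) + V(1))*(-142/(-3)) = ((6*3 - 2) + (96 - 95*1))*(-142/(-3)) = ((18 - 2) + (96 - 95))*(-142*(-⅓)) = (16 + 1)*(142/3) = 17*(142/3) = 2414/3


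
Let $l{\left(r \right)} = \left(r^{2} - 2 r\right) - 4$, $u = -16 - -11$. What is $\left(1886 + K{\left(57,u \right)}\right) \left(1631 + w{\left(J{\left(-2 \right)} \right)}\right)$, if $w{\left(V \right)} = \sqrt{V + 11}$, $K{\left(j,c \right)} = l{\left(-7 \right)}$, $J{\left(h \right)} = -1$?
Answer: $3172295 + 1945 \sqrt{10} \approx 3.1784 \cdot 10^{6}$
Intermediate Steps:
$u = -5$ ($u = -16 + 11 = -5$)
$l{\left(r \right)} = -4 + r^{2} - 2 r$
$K{\left(j,c \right)} = 59$ ($K{\left(j,c \right)} = -4 + \left(-7\right)^{2} - -14 = -4 + 49 + 14 = 59$)
$w{\left(V \right)} = \sqrt{11 + V}$
$\left(1886 + K{\left(57,u \right)}\right) \left(1631 + w{\left(J{\left(-2 \right)} \right)}\right) = \left(1886 + 59\right) \left(1631 + \sqrt{11 - 1}\right) = 1945 \left(1631 + \sqrt{10}\right) = 3172295 + 1945 \sqrt{10}$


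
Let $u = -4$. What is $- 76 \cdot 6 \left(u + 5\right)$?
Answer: $-456$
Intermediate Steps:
$- 76 \cdot 6 \left(u + 5\right) = - 76 \cdot 6 \left(-4 + 5\right) = - 76 \cdot 6 \cdot 1 = \left(-76\right) 6 = -456$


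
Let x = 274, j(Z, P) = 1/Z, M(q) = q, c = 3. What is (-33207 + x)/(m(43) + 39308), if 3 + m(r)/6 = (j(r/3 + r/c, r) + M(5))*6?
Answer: -1416119/1697264 ≈ -0.83435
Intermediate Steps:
j(Z, P) = 1/Z
m(r) = 162 + 54/r (m(r) = -18 + 6*((1/(r/3 + r/3) + 5)*6) = -18 + 6*((1/(2*r/3) + 5)*6) = -18 + 6*((3/(2*r) + 5)*6) = -18 + 6*((5 + 3/(2*r))*6) = -18 + 6*(30 + 9/r) = -18 + (180 + 54/r) = 162 + 54/r)
(-33207 + x)/(m(43) + 39308) = (-33207 + 274)/((162 + 54/43) + 39308) = -32933/((162 + 54*(1/43)) + 39308) = -32933/((162 + 54/43) + 39308) = -32933/(7020/43 + 39308) = -32933/1697264/43 = -32933*43/1697264 = -1416119/1697264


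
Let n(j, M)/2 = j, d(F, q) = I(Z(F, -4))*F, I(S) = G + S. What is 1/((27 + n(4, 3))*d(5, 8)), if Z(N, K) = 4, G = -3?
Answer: 1/175 ≈ 0.0057143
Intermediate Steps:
I(S) = -3 + S
d(F, q) = F (d(F, q) = (-3 + 4)*F = 1*F = F)
n(j, M) = 2*j
1/((27 + n(4, 3))*d(5, 8)) = 1/((27 + 2*4)*5) = 1/((27 + 8)*5) = 1/(35*5) = 1/175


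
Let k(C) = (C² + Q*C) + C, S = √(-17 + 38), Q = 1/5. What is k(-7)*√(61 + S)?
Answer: 203*√(61 + √21)/5 ≈ 328.79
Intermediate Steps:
Q = ⅕ ≈ 0.20000
S = √21 ≈ 4.5826
k(C) = C² + 6*C/5 (k(C) = (C² + C/5) + C = C² + 6*C/5)
k(-7)*√(61 + S) = ((⅕)*(-7)*(6 + 5*(-7)))*√(61 + √21) = ((⅕)*(-7)*(6 - 35))*√(61 + √21) = ((⅕)*(-7)*(-29))*√(61 + √21) = 203*√(61 + √21)/5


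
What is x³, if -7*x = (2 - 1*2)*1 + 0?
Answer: 0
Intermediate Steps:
x = 0 (x = -((2 - 1*2)*1 + 0)/7 = -((2 - 2)*1 + 0)/7 = -(0*1 + 0)/7 = -(0 + 0)/7 = -⅐*0 = 0)
x³ = 0³ = 0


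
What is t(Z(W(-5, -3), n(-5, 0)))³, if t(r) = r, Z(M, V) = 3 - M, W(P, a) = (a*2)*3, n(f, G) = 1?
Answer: 9261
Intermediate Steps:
W(P, a) = 6*a (W(P, a) = (2*a)*3 = 6*a)
t(Z(W(-5, -3), n(-5, 0)))³ = (3 - 6*(-3))³ = (3 - 1*(-18))³ = (3 + 18)³ = 21³ = 9261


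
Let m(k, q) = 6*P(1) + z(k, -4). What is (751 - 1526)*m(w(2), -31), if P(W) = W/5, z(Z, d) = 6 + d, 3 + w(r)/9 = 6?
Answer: -2480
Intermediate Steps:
w(r) = 27 (w(r) = -27 + 9*6 = -27 + 54 = 27)
P(W) = W/5 (P(W) = W*(1/5) = W/5)
m(k, q) = 16/5 (m(k, q) = 6*((1/5)*1) + (6 - 4) = 6*(1/5) + 2 = 6/5 + 2 = 16/5)
(751 - 1526)*m(w(2), -31) = (751 - 1526)*(16/5) = -775*16/5 = -2480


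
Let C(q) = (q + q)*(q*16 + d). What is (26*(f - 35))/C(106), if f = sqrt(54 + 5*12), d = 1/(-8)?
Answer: -1820/719051 + 52*sqrt(114)/719051 ≈ -0.0017590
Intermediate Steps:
d = -1/8 ≈ -0.12500
C(q) = 2*q*(-1/8 + 16*q) (C(q) = (q + q)*(q*16 - 1/8) = (2*q)*(16*q - 1/8) = (2*q)*(-1/8 + 16*q) = 2*q*(-1/8 + 16*q))
f = sqrt(114) (f = sqrt(54 + 60) = sqrt(114) ≈ 10.677)
(26*(f - 35))/C(106) = (26*(sqrt(114) - 35))/(((1/4)*106*(-1 + 128*106))) = (26*(-35 + sqrt(114)))/(((1/4)*106*(-1 + 13568))) = (-910 + 26*sqrt(114))/(((1/4)*106*13567)) = (-910 + 26*sqrt(114))/(719051/2) = (-910 + 26*sqrt(114))*(2/719051) = -1820/719051 + 52*sqrt(114)/719051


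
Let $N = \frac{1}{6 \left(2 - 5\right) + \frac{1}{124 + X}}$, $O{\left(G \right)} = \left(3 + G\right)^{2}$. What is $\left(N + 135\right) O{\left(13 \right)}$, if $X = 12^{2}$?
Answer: $\frac{166614272}{4823} \approx 34546.0$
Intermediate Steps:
$X = 144$
$N = - \frac{268}{4823}$ ($N = \frac{1}{6 \left(2 - 5\right) + \frac{1}{124 + 144}} = \frac{1}{6 \left(-3\right) + \frac{1}{268}} = \frac{1}{-18 + \frac{1}{268}} = \frac{1}{- \frac{4823}{268}} = - \frac{268}{4823} \approx -0.055567$)
$\left(N + 135\right) O{\left(13 \right)} = \left(- \frac{268}{4823} + 135\right) \left(3 + 13\right)^{2} = \frac{650837 \cdot 16^{2}}{4823} = \frac{650837}{4823} \cdot 256 = \frac{166614272}{4823}$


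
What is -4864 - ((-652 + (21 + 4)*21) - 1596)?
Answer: -3141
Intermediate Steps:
-4864 - ((-652 + (21 + 4)*21) - 1596) = -4864 - ((-652 + 25*21) - 1596) = -4864 - ((-652 + 525) - 1596) = -4864 - (-127 - 1596) = -4864 - 1*(-1723) = -4864 + 1723 = -3141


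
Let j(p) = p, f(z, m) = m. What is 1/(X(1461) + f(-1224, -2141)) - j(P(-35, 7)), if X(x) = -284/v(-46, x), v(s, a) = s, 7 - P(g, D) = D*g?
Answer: -12373475/49101 ≈ -252.00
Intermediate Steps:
P(g, D) = 7 - D*g
X(x) = 142/23 (X(x) = -284/(-46) = -284*(-1/46) = 142/23)
1/(X(1461) + f(-1224, -2141)) - j(P(-35, 7)) = 1/(142/23 - 2141) - (7 - 1*7*(-35)) = 1/(-49101/23) - (7 + 245) = -23/49101 - 1*252 = -23/49101 - 252 = -12373475/49101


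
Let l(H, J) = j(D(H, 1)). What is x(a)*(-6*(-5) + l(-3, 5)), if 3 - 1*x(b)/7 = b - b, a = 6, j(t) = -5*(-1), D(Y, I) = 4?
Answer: 735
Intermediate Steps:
j(t) = 5
l(H, J) = 5
x(b) = 21 (x(b) = 21 - 7*(b - b) = 21 - 7*0 = 21 + 0 = 21)
x(a)*(-6*(-5) + l(-3, 5)) = 21*(-6*(-5) + 5) = 21*(30 + 5) = 21*35 = 735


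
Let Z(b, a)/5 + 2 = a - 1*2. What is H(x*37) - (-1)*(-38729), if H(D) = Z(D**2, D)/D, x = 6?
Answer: -4298374/111 ≈ -38724.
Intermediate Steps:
Z(b, a) = -20 + 5*a (Z(b, a) = -10 + 5*(a - 1*2) = -10 + 5*(a - 2) = -10 + 5*(-2 + a) = -10 + (-10 + 5*a) = -20 + 5*a)
H(D) = (-20 + 5*D)/D
H(x*37) - (-1)*(-38729) = (5 - 20/(6*37)) - (-1)*(-38729) = (5 - 20/222) - 1*38729 = (5 - 20*1/222) - 38729 = (5 - 10/111) - 38729 = 545/111 - 38729 = -4298374/111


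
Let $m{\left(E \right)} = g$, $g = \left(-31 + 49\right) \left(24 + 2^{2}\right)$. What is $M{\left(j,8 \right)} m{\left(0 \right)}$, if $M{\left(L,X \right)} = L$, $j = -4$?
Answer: $-2016$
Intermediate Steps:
$g = 504$ ($g = 18 \left(24 + 4\right) = 18 \cdot 28 = 504$)
$m{\left(E \right)} = 504$
$M{\left(j,8 \right)} m{\left(0 \right)} = \left(-4\right) 504 = -2016$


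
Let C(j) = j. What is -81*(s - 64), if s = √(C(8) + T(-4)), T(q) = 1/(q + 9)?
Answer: 5184 - 81*√205/5 ≈ 4952.1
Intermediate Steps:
T(q) = 1/(9 + q)
s = √205/5 (s = √(8 + 1/(9 - 4)) = √(8 + 1/5) = √(8 + ⅕) = √(41/5) = √205/5 ≈ 2.8636)
-81*(s - 64) = -81*(√205/5 - 64) = -81*(-64 + √205/5) = 5184 - 81*√205/5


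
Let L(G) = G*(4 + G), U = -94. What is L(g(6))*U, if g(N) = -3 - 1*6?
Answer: -4230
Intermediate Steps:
g(N) = -9 (g(N) = -3 - 6 = -9)
L(g(6))*U = -9*(4 - 9)*(-94) = -9*(-5)*(-94) = 45*(-94) = -4230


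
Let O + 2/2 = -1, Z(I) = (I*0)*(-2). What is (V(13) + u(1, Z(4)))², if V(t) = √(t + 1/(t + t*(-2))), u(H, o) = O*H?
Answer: 220/13 - 8*√546/13 ≈ 2.5436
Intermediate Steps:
Z(I) = 0 (Z(I) = 0*(-2) = 0)
O = -2 (O = -1 - 1 = -2)
u(H, o) = -2*H
V(t) = √(t - 1/t) (V(t) = √(t + 1/(t - 2*t)) = √(t + 1/(-t)) = √(t - 1/t))
(V(13) + u(1, Z(4)))² = (√(13 - 1/13) - 2*1)² = (√(13 - 1*1/13) - 2)² = (√(13 - 1/13) - 2)² = (√(168/13) - 2)² = (2*√546/13 - 2)² = (-2 + 2*√546/13)²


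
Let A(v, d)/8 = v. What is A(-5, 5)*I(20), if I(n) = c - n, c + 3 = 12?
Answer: 440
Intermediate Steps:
c = 9 (c = -3 + 12 = 9)
A(v, d) = 8*v
I(n) = 9 - n
A(-5, 5)*I(20) = (8*(-5))*(9 - 1*20) = -40*(9 - 20) = -40*(-11) = 440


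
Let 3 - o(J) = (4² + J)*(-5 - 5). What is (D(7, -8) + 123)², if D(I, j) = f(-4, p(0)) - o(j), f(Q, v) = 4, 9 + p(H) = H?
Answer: 1936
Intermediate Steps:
p(H) = -9 + H
o(J) = 163 + 10*J (o(J) = 3 - (4² + J)*(-5 - 5) = 3 - (16 + J)*(-10) = 3 - (-160 - 10*J) = 3 + (160 + 10*J) = 163 + 10*J)
D(I, j) = -159 - 10*j (D(I, j) = 4 - (163 + 10*j) = 4 + (-163 - 10*j) = -159 - 10*j)
(D(7, -8) + 123)² = ((-159 - 10*(-8)) + 123)² = ((-159 + 80) + 123)² = (-79 + 123)² = 44² = 1936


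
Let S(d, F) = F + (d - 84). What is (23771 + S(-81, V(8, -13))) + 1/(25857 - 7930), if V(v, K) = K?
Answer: 422951712/17927 ≈ 23593.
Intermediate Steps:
S(d, F) = -84 + F + d (S(d, F) = F + (-84 + d) = -84 + F + d)
(23771 + S(-81, V(8, -13))) + 1/(25857 - 7930) = (23771 + (-84 - 13 - 81)) + 1/(25857 - 7930) = (23771 - 178) + 1/17927 = 23593 + 1/17927 = 422951712/17927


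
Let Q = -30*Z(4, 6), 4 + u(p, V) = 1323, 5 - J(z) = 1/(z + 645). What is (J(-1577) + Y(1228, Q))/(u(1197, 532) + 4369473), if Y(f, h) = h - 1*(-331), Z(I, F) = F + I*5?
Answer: -413807/4073578144 ≈ -0.00010158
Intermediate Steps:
J(z) = 5 - 1/(645 + z) (J(z) = 5 - 1/(z + 645) = 5 - 1/(645 + z))
Z(I, F) = F + 5*I
u(p, V) = 1319 (u(p, V) = -4 + 1323 = 1319)
Q = -780 (Q = -30*(6 + 5*4) = -30*(6 + 20) = -30*26 = -780)
Y(f, h) = 331 + h (Y(f, h) = h + 331 = 331 + h)
(J(-1577) + Y(1228, Q))/(u(1197, 532) + 4369473) = ((3224 + 5*(-1577))/(645 - 1577) + (331 - 780))/(1319 + 4369473) = ((3224 - 7885)/(-932) - 449)/4370792 = (-1/932*(-4661) - 449)*(1/4370792) = (4661/932 - 449)*(1/4370792) = -413807/932*1/4370792 = -413807/4073578144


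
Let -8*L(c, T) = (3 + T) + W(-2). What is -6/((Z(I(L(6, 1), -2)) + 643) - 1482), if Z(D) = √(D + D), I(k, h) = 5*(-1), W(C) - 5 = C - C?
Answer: 5034/703931 + 6*I*√10/703931 ≈ 0.0071513 + 2.6954e-5*I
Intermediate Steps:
W(C) = 5 (W(C) = 5 + (C - C) = 5 + 0 = 5)
L(c, T) = -1 - T/8 (L(c, T) = -((3 + T) + 5)/8 = -(8 + T)/8 = -1 - T/8)
I(k, h) = -5
Z(D) = √2*√D (Z(D) = √(2*D) = √2*√D)
-6/((Z(I(L(6, 1), -2)) + 643) - 1482) = -6/((√2*√(-5) + 643) - 1482) = -6/((√2*(I*√5) + 643) - 1482) = -6/((I*√10 + 643) - 1482) = -6/((643 + I*√10) - 1482) = -6/(-839 + I*√10)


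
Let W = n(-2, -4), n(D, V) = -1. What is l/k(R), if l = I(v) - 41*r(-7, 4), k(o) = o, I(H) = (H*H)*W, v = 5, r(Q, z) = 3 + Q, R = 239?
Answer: 139/239 ≈ 0.58159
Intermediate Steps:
W = -1
I(H) = -H² (I(H) = (H*H)*(-1) = H²*(-1) = -H²)
l = 139 (l = -1*5² - 41*(3 - 7) = -1*25 - 41*(-4) = -25 + 164 = 139)
l/k(R) = 139/239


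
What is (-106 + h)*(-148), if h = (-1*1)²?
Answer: 15540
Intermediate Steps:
h = 1 (h = (-1)² = 1)
(-106 + h)*(-148) = (-106 + 1)*(-148) = -105*(-148) = 15540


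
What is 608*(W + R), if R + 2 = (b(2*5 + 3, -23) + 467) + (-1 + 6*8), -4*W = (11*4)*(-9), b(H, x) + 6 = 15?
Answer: 376960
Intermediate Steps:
b(H, x) = 9 (b(H, x) = -6 + 15 = 9)
W = 99 (W = -11*4*(-9)/4 = -11*(-9) = -¼*(-396) = 99)
R = 521 (R = -2 + ((9 + 467) + (-1 + 6*8)) = -2 + (476 + (-1 + 48)) = -2 + (476 + 47) = -2 + 523 = 521)
608*(W + R) = 608*(99 + 521) = 608*620 = 376960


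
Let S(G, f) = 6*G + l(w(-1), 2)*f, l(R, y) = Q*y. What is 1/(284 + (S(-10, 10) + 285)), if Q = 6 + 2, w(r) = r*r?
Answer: 1/669 ≈ 0.0014948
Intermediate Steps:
w(r) = r²
Q = 8
l(R, y) = 8*y
S(G, f) = 6*G + 16*f (S(G, f) = 6*G + (8*2)*f = 6*G + 16*f)
1/(284 + (S(-10, 10) + 285)) = 1/(284 + ((6*(-10) + 16*10) + 285)) = 1/(284 + ((-60 + 160) + 285)) = 1/(284 + (100 + 285)) = 1/(284 + 385) = 1/669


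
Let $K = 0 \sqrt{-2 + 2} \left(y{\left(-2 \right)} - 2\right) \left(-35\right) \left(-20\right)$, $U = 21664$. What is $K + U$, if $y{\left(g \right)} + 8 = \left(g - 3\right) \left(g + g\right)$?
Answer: $21664$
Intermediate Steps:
$y{\left(g \right)} = -8 + 2 g \left(-3 + g\right)$ ($y{\left(g \right)} = -8 + \left(g - 3\right) \left(g + g\right) = -8 + \left(-3 + g\right) 2 g = -8 + 2 g \left(-3 + g\right)$)
$K = 0$ ($K = 0 \sqrt{-2 + 2} \left(\left(-8 - -12 + 2 \left(-2\right)^{2}\right) - 2\right) \left(-35\right) \left(-20\right) = 0 \sqrt{0} \left(\left(-8 + 12 + 2 \cdot 4\right) - 2\right) \left(-35\right) \left(-20\right) = 0 \cdot 0 \left(\left(-8 + 12 + 8\right) - 2\right) \left(-35\right) \left(-20\right) = 0 \cdot 0 \left(12 - 2\right) \left(-35\right) \left(-20\right) = 0 \cdot 0 \cdot 10 \left(-35\right) \left(-20\right) = 0 \cdot 0 \left(-35\right) \left(-20\right) = 0 \left(-35\right) \left(-20\right) = 0 \left(-20\right) = 0$)
$K + U = 0 + 21664 = 21664$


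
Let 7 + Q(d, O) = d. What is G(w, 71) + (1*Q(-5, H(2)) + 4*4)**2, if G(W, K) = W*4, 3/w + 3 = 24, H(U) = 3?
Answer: 116/7 ≈ 16.571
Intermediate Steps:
w = 1/7 (w = 3/(-3 + 24) = 3/21 = 3*(1/21) = 1/7 ≈ 0.14286)
Q(d, O) = -7 + d
G(W, K) = 4*W
G(w, 71) + (1*Q(-5, H(2)) + 4*4)**2 = 4*(1/7) + (1*(-7 - 5) + 4*4)**2 = 4/7 + (1*(-12) + 16)**2 = 4/7 + (-12 + 16)**2 = 4/7 + 4**2 = 4/7 + 16 = 116/7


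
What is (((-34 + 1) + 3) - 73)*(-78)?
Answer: 8034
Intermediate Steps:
(((-34 + 1) + 3) - 73)*(-78) = ((-33 + 3) - 73)*(-78) = (-30 - 73)*(-78) = -103*(-78) = 8034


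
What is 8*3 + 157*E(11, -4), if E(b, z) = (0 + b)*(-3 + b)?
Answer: 13840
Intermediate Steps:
E(b, z) = b*(-3 + b)
8*3 + 157*E(11, -4) = 8*3 + 157*(11*(-3 + 11)) = 24 + 157*(11*8) = 24 + 157*88 = 24 + 13816 = 13840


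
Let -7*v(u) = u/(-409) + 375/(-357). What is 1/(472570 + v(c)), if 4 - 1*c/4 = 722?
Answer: 340697/161002890647 ≈ 2.1161e-6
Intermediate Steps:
c = -2872 (c = 16 - 4*722 = 16 - 2888 = -2872)
v(u) = 125/833 + u/2863 (v(u) = -(u/(-409) + 375/(-357))/7 = -(u*(-1/409) + 375*(-1/357))/7 = -(-u/409 - 125/119)/7 = -(-125/119 - u/409)/7 = 125/833 + u/2863)
1/(472570 + v(c)) = 1/(472570 + (125/833 + (1/2863)*(-2872))) = 1/(472570 + (125/833 - 2872/2863)) = 1/(472570 - 290643/340697) = 1/(161002890647/340697) = 340697/161002890647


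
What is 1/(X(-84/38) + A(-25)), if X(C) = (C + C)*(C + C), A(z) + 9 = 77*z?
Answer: -361/691118 ≈ -0.00052234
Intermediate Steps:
A(z) = -9 + 77*z
X(C) = 4*C² (X(C) = (2*C)*(2*C) = 4*C²)
1/(X(-84/38) + A(-25)) = 1/(4*(-84/38)² + (-9 + 77*(-25))) = 1/(4*(-84*1/38)² + (-9 - 1925)) = 1/(4*(-42/19)² - 1934) = 1/(4*(1764/361) - 1934) = 1/(7056/361 - 1934) = 1/(-691118/361) = -361/691118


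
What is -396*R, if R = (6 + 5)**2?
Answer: -47916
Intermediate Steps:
R = 121 (R = 11**2 = 121)
-396*R = -396*121 = -47916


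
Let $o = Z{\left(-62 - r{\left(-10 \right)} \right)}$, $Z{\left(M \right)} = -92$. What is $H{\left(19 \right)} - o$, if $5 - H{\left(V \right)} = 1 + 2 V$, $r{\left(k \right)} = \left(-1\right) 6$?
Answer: $58$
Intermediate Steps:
$r{\left(k \right)} = -6$
$o = -92$
$H{\left(V \right)} = 4 - 2 V$ ($H{\left(V \right)} = 5 - \left(1 + 2 V\right) = 4 - 2 V$)
$H{\left(19 \right)} - o = \left(4 - 38\right) - -92 = \left(4 - 38\right) + 92 = -34 + 92 = 58$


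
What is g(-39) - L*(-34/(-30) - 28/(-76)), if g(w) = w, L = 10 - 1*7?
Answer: -4133/95 ≈ -43.505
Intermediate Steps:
L = 3 (L = 10 - 7 = 3)
g(-39) - L*(-34/(-30) - 28/(-76)) = -39 - 3*(-34/(-30) - 28/(-76)) = -39 - 3*(-34*(-1/30) - 28*(-1/76)) = -39 - 3*(17/15 + 7/19) = -39 - 3*428/285 = -39 - 1*428/95 = -39 - 428/95 = -4133/95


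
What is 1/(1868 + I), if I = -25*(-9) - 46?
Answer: 1/2047 ≈ 0.00048852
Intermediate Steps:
I = 179 (I = 225 - 46 = 179)
1/(1868 + I) = 1/(1868 + 179) = 1/2047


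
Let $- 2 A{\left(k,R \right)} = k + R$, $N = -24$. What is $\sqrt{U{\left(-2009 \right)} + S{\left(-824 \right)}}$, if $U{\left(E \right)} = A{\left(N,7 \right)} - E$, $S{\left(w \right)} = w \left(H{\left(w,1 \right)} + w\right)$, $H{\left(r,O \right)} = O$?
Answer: $\frac{\sqrt{2720678}}{2} \approx 824.72$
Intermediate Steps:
$A{\left(k,R \right)} = - \frac{R}{2} - \frac{k}{2}$ ($A{\left(k,R \right)} = - \frac{k + R}{2} = - \frac{R + k}{2} = - \frac{R}{2} - \frac{k}{2}$)
$S{\left(w \right)} = w \left(1 + w\right)$
$U{\left(E \right)} = \frac{17}{2} - E$ ($U{\left(E \right)} = \left(\left(- \frac{1}{2}\right) 7 - -12\right) - E = \left(- \frac{7}{2} + 12\right) - E = \frac{17}{2} - E$)
$\sqrt{U{\left(-2009 \right)} + S{\left(-824 \right)}} = \sqrt{\left(\frac{17}{2} - -2009\right) - 824 \left(1 - 824\right)} = \sqrt{\left(\frac{17}{2} + 2009\right) - -678152} = \sqrt{\frac{4035}{2} + 678152} = \sqrt{\frac{1360339}{2}} = \frac{\sqrt{2720678}}{2}$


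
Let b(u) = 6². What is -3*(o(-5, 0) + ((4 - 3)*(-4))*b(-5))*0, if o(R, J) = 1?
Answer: 0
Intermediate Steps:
b(u) = 36
-3*(o(-5, 0) + ((4 - 3)*(-4))*b(-5))*0 = -3*(1 + ((4 - 3)*(-4))*36)*0 = -3*(1 + (1*(-4))*36)*0 = -3*(1 - 4*36)*0 = -3*(1 - 144)*0 = -3*(-143)*0 = -(-429)*0 = -1*0 = 0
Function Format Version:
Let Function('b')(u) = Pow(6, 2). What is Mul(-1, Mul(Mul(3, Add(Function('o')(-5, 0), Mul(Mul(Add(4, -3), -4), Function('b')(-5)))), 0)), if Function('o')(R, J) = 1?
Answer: 0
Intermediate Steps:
Function('b')(u) = 36
Mul(-1, Mul(Mul(3, Add(Function('o')(-5, 0), Mul(Mul(Add(4, -3), -4), Function('b')(-5)))), 0)) = Mul(-1, Mul(Mul(3, Add(1, Mul(Mul(Add(4, -3), -4), 36))), 0)) = Mul(-1, Mul(Mul(3, Add(1, Mul(Mul(1, -4), 36))), 0)) = Mul(-1, Mul(Mul(3, Add(1, Mul(-4, 36))), 0)) = Mul(-1, Mul(Mul(3, Add(1, -144)), 0)) = Mul(-1, Mul(Mul(3, -143), 0)) = Mul(-1, Mul(-429, 0)) = Mul(-1, 0) = 0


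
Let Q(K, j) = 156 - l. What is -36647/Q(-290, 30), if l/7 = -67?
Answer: -36647/625 ≈ -58.635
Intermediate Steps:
l = -469 (l = 7*(-67) = -469)
Q(K, j) = 625 (Q(K, j) = 156 - 1*(-469) = 156 + 469 = 625)
-36647/Q(-290, 30) = -36647/625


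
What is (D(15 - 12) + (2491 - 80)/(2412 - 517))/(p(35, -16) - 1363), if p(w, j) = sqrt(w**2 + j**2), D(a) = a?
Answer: -344839/109927055 - 253*sqrt(1481)/109927055 ≈ -0.0032256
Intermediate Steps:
p(w, j) = sqrt(j**2 + w**2)
(D(15 - 12) + (2491 - 80)/(2412 - 517))/(p(35, -16) - 1363) = ((15 - 12) + (2491 - 80)/(2412 - 517))/(sqrt((-16)**2 + 35**2) - 1363) = (3 + 2411/1895)/(sqrt(256 + 1225) - 1363) = (3 + 2411*(1/1895))/(sqrt(1481) - 1363) = (3 + 2411/1895)/(-1363 + sqrt(1481)) = 8096/(1895*(-1363 + sqrt(1481)))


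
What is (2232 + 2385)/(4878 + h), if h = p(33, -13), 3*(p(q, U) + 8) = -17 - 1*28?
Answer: 4617/4855 ≈ 0.95098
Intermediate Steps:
p(q, U) = -23 (p(q, U) = -8 + (-17 - 1*28)/3 = -8 + (-17 - 28)/3 = -8 + (⅓)*(-45) = -8 - 15 = -23)
h = -23
(2232 + 2385)/(4878 + h) = (2232 + 2385)/(4878 - 23) = 4617/4855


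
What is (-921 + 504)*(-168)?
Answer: 70056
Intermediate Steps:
(-921 + 504)*(-168) = -417*(-168) = 70056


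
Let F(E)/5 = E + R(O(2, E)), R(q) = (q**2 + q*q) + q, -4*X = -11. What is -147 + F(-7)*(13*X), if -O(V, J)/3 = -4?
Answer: 208907/4 ≈ 52227.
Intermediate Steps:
O(V, J) = 12 (O(V, J) = -3*(-4) = 12)
X = 11/4 (X = -1/4*(-11) = 11/4 ≈ 2.7500)
R(q) = q + 2*q**2 (R(q) = (q**2 + q**2) + q = 2*q**2 + q = q + 2*q**2)
F(E) = 1500 + 5*E (F(E) = 5*(E + 12*(1 + 2*12)) = 5*(E + 12*(1 + 24)) = 5*(E + 12*25) = 5*(E + 300) = 5*(300 + E) = 1500 + 5*E)
-147 + F(-7)*(13*X) = -147 + (1500 + 5*(-7))*(13*(11/4)) = -147 + (1500 - 35)*(143/4) = -147 + 1465*(143/4) = -147 + 209495/4 = 208907/4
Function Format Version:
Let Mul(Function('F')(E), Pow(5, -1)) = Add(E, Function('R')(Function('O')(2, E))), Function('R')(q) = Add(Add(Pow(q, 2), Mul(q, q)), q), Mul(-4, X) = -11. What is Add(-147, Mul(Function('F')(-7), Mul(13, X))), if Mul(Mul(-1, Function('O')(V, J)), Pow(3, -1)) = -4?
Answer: Rational(208907, 4) ≈ 52227.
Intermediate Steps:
Function('O')(V, J) = 12 (Function('O')(V, J) = Mul(-3, -4) = 12)
X = Rational(11, 4) (X = Mul(Rational(-1, 4), -11) = Rational(11, 4) ≈ 2.7500)
Function('R')(q) = Add(q, Mul(2, Pow(q, 2))) (Function('R')(q) = Add(Add(Pow(q, 2), Pow(q, 2)), q) = Add(Mul(2, Pow(q, 2)), q) = Add(q, Mul(2, Pow(q, 2))))
Function('F')(E) = Add(1500, Mul(5, E)) (Function('F')(E) = Mul(5, Add(E, Mul(12, Add(1, Mul(2, 12))))) = Mul(5, Add(E, Mul(12, Add(1, 24)))) = Mul(5, Add(E, Mul(12, 25))) = Mul(5, Add(E, 300)) = Mul(5, Add(300, E)) = Add(1500, Mul(5, E)))
Add(-147, Mul(Function('F')(-7), Mul(13, X))) = Add(-147, Mul(Add(1500, Mul(5, -7)), Mul(13, Rational(11, 4)))) = Add(-147, Mul(Add(1500, -35), Rational(143, 4))) = Add(-147, Mul(1465, Rational(143, 4))) = Add(-147, Rational(209495, 4)) = Rational(208907, 4)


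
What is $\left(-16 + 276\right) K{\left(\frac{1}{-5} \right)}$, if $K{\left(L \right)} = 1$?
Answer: $260$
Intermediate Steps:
$\left(-16 + 276\right) K{\left(\frac{1}{-5} \right)} = \left(-16 + 276\right) 1 = 260 \cdot 1 = 260$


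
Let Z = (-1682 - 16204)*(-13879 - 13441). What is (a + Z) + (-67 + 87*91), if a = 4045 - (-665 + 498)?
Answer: 488657582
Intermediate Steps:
Z = 488645520 (Z = -17886*(-27320) = 488645520)
a = 4212 (a = 4045 - 1*(-167) = 4045 + 167 = 4212)
(a + Z) + (-67 + 87*91) = (4212 + 488645520) + (-67 + 87*91) = 488649732 + (-67 + 7917) = 488649732 + 7850 = 488657582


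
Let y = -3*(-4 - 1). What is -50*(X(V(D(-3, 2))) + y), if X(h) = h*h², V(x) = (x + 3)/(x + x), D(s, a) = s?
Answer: -750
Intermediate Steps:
V(x) = (3 + x)/(2*x) (V(x) = (3 + x)/((2*x)) = (3 + x)*(1/(2*x)) = (3 + x)/(2*x))
y = 15 (y = -3*(-5) = 15)
X(h) = h³
-50*(X(V(D(-3, 2))) + y) = -50*(((½)*(3 - 3)/(-3))³ + 15) = -50*(((½)*(-⅓)*0)³ + 15) = -50*(0³ + 15) = -50*(0 + 15) = -50*15 = -750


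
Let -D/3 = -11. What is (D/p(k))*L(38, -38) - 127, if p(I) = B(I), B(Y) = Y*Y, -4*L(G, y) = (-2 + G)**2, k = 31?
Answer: -132739/961 ≈ -138.13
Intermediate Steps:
L(G, y) = -(-2 + G)**2/4
B(Y) = Y**2
D = 33 (D = -3*(-11) = 33)
p(I) = I**2
(D/p(k))*L(38, -38) - 127 = (33/(31**2))*(-(-2 + 38)**2/4) - 127 = (33/961)*(-1/4*36**2) - 127 = (33*(1/961))*(-1/4*1296) - 127 = (33/961)*(-324) - 127 = -10692/961 - 127 = -132739/961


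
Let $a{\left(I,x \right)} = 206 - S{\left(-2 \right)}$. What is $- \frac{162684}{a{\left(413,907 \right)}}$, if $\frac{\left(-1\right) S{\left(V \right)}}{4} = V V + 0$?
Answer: $- \frac{27114}{37} \approx -732.81$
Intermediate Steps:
$S{\left(V \right)} = - 4 V^{2}$ ($S{\left(V \right)} = - 4 \left(V V + 0\right) = - 4 \left(V^{2} + 0\right) = - 4 V^{2}$)
$a{\left(I,x \right)} = 222$ ($a{\left(I,x \right)} = 206 - - 4 \left(-2\right)^{2} = 206 - \left(-4\right) 4 = 206 - -16 = 206 + 16 = 222$)
$- \frac{162684}{a{\left(413,907 \right)}} = - \frac{162684}{222} = \left(-162684\right) \frac{1}{222} = - \frac{27114}{37}$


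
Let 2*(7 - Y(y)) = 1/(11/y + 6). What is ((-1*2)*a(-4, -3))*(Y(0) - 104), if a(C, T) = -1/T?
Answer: 194/3 ≈ 64.667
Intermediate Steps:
Y(y) = 7 - 1/(2*(6 + 11/y)) (Y(y) = 7 - 1/(2*(11/y + 6)) = 7 - 1/(2*(6 + 11/y)))
((-1*2)*a(-4, -3))*(Y(0) - 104) = ((-1*2)*(-1/(-3)))*((154 + 83*0)/(2*(11 + 6*0)) - 104) = (-(-2)*(-1)/3)*((154 + 0)/(2*(11 + 0)) - 104) = (-2*⅓)*((½)*154/11 - 104) = -2*((½)*(1/11)*154 - 104)/3 = -2*(7 - 104)/3 = -⅔*(-97) = 194/3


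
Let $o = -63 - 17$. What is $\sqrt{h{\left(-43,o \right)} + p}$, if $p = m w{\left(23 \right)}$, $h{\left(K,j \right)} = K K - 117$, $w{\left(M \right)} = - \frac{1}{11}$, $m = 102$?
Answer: $\frac{5 \sqrt{8338}}{11} \approx 41.506$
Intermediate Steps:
$w{\left(M \right)} = - \frac{1}{11}$ ($w{\left(M \right)} = \left(-1\right) \frac{1}{11} = - \frac{1}{11}$)
$o = -80$
$h{\left(K,j \right)} = -117 + K^{2}$ ($h{\left(K,j \right)} = K^{2} - 117 = -117 + K^{2}$)
$p = - \frac{102}{11}$ ($p = 102 \left(- \frac{1}{11}\right) = - \frac{102}{11} \approx -9.2727$)
$\sqrt{h{\left(-43,o \right)} + p} = \sqrt{\left(-117 + \left(-43\right)^{2}\right) - \frac{102}{11}} = \sqrt{\left(-117 + 1849\right) - \frac{102}{11}} = \sqrt{1732 - \frac{102}{11}} = \sqrt{\frac{18950}{11}} = \frac{5 \sqrt{8338}}{11}$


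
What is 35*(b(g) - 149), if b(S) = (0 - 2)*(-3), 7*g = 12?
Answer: -5005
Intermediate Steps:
g = 12/7 (g = (1/7)*12 = 12/7 ≈ 1.7143)
b(S) = 6 (b(S) = -2*(-3) = 6)
35*(b(g) - 149) = 35*(6 - 149) = 35*(-143) = -5005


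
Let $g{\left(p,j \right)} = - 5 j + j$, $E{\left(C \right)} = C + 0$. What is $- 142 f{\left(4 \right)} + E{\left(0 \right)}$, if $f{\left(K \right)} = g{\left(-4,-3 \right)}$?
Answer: $-1704$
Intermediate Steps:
$E{\left(C \right)} = C$
$g{\left(p,j \right)} = - 4 j$
$f{\left(K \right)} = 12$ ($f{\left(K \right)} = \left(-4\right) \left(-3\right) = 12$)
$- 142 f{\left(4 \right)} + E{\left(0 \right)} = \left(-142\right) 12 + 0 = -1704 + 0 = -1704$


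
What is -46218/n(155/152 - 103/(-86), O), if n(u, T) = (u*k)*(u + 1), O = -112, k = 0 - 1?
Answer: 658133474176/101591099 ≈ 6478.3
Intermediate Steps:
k = -1
n(u, T) = -u*(1 + u) (n(u, T) = (u*(-1))*(u + 1) = (-u)*(1 + u) = -u*(1 + u))
-46218/n(155/152 - 103/(-86), O) = -46218*(-1/((1 + (155/152 - 103/(-86)))*(155/152 - 103/(-86)))) = -46218*(-1/((1 + (155*(1/152) - 103*(-1/86)))*(155*(1/152) - 103*(-1/86)))) = -46218*(-1/((1 + (155/152 + 103/86))*(155/152 + 103/86))) = -46218*(-6536/(14493*(1 + 14493/6536))) = -46218/((-1*14493/6536*21029/6536)) = -46218/(-304773297/42719296) = -46218*(-42719296/304773297) = 658133474176/101591099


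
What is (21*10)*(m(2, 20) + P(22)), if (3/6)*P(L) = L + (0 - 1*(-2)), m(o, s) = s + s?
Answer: 18480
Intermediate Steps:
m(o, s) = 2*s
P(L) = 4 + 2*L (P(L) = 2*(L + (0 - 1*(-2))) = 2*(L + (0 + 2)) = 2*(L + 2) = 2*(2 + L) = 4 + 2*L)
(21*10)*(m(2, 20) + P(22)) = (21*10)*(2*20 + (4 + 2*22)) = 210*(40 + (4 + 44)) = 210*(40 + 48) = 210*88 = 18480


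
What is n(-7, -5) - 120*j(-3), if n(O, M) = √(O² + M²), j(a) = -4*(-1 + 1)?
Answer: √74 ≈ 8.6023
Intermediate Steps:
j(a) = 0 (j(a) = -4*0 = 0)
n(O, M) = √(M² + O²)
n(-7, -5) - 120*j(-3) = √((-5)² + (-7)²) - 120*0 = √(25 + 49) - 20*0 = √74 + 0 = √74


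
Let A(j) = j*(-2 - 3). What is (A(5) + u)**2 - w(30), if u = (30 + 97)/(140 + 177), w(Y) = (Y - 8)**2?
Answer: 12172128/100489 ≈ 121.13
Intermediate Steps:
w(Y) = (-8 + Y)**2
A(j) = -5*j (A(j) = j*(-5) = -5*j)
u = 127/317 ≈ 0.40063
(A(5) + u)**2 - w(30) = (-5*5 + 127/317)**2 - (-8 + 30)**2 = (-25 + 127/317)**2 - 1*22**2 = (-7798/317)**2 - 1*484 = 60808804/100489 - 484 = 12172128/100489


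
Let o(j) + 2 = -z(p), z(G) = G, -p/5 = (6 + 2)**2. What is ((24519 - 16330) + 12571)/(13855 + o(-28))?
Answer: 20760/14173 ≈ 1.4648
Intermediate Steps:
p = -320 (p = -5*(6 + 2)**2 = -5*8**2 = -5*64 = -320)
o(j) = 318 (o(j) = -2 - 1*(-320) = -2 + 320 = 318)
((24519 - 16330) + 12571)/(13855 + o(-28)) = ((24519 - 16330) + 12571)/(13855 + 318) = (8189 + 12571)/14173 = 20760*(1/14173) = 20760/14173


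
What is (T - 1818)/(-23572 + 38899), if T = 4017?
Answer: 733/5109 ≈ 0.14347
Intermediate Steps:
(T - 1818)/(-23572 + 38899) = (4017 - 1818)/(-23572 + 38899) = 2199/15327 = 2199*(1/15327) = 733/5109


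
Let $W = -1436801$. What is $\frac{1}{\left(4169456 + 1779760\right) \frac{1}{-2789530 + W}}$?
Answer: $- \frac{1408777}{1983072} \approx -0.7104$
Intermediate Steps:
$\frac{1}{\left(4169456 + 1779760\right) \frac{1}{-2789530 + W}} = \frac{1}{\left(4169456 + 1779760\right) \frac{1}{-2789530 - 1436801}} = \frac{1}{5949216 \frac{1}{-4226331}} = \frac{1}{5949216 \left(- \frac{1}{4226331}\right)} = \frac{1}{- \frac{1983072}{1408777}} = - \frac{1408777}{1983072}$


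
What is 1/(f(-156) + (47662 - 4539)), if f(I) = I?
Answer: 1/42967 ≈ 2.3274e-5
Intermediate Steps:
1/(f(-156) + (47662 - 4539)) = 1/(-156 + (47662 - 4539)) = 1/(-156 + 43123) = 1/42967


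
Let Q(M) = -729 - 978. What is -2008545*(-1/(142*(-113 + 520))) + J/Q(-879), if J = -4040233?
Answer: 582137131/242394 ≈ 2401.6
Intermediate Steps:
Q(M) = -1707
-2008545*(-1/(142*(-113 + 520))) + J/Q(-879) = -2008545*(-1/(142*(-113 + 520))) - 4040233/(-1707) = -2008545/(407*(-142)) - 4040233*(-1/1707) = -2008545/(-57794) + 4040233/1707 = -2008545*(-1/57794) + 4040233/1707 = 4935/142 + 4040233/1707 = 582137131/242394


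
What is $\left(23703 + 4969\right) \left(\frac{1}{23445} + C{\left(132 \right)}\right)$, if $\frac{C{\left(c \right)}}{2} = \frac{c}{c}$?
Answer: $\frac{1344458752}{23445} \approx 57345.0$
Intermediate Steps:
$C{\left(c \right)} = 2$ ($C{\left(c \right)} = 2 \frac{c}{c} = 2 \cdot 1 = 2$)
$\left(23703 + 4969\right) \left(\frac{1}{23445} + C{\left(132 \right)}\right) = \left(23703 + 4969\right) \left(\frac{1}{23445} + 2\right) = 28672 \left(\frac{1}{23445} + 2\right) = 28672 \cdot \frac{46891}{23445} = \frac{1344458752}{23445}$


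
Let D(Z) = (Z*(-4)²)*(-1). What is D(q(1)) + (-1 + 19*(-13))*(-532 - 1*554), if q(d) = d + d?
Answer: 269296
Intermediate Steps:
q(d) = 2*d
D(Z) = -16*Z (D(Z) = (Z*16)*(-1) = (16*Z)*(-1) = -16*Z)
D(q(1)) + (-1 + 19*(-13))*(-532 - 1*554) = -32 + (-1 + 19*(-13))*(-532 - 1*554) = -16*2 + (-1 - 247)*(-532 - 554) = -32 - 248*(-1086) = -32 + 269328 = 269296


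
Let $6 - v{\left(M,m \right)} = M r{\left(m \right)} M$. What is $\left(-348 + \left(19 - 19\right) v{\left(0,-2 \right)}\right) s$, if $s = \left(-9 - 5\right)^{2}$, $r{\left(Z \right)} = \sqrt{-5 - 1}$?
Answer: $-68208$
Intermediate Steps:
$r{\left(Z \right)} = i \sqrt{6}$ ($r{\left(Z \right)} = \sqrt{-6} = i \sqrt{6}$)
$v{\left(M,m \right)} = 6 - i \sqrt{6} M^{2}$ ($v{\left(M,m \right)} = 6 - M i \sqrt{6} M = 6 - i M \sqrt{6} M = 6 - i \sqrt{6} M^{2}$)
$s = 196$ ($s = \left(-14\right)^{2} = 196$)
$\left(-348 + \left(19 - 19\right) v{\left(0,-2 \right)}\right) s = \left(-348 + \left(19 - 19\right) \left(6 - i \sqrt{6} \cdot 0^{2}\right)\right) 196 = \left(-348 + 0 \left(6 - i \sqrt{6} \cdot 0\right)\right) 196 = \left(-348 + 0 \left(6 + 0\right)\right) 196 = \left(-348 + 0 \cdot 6\right) 196 = \left(-348 + 0\right) 196 = \left(-348\right) 196 = -68208$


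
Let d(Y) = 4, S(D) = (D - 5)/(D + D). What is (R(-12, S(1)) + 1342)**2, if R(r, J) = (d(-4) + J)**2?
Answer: 1811716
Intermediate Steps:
S(D) = (-5 + D)/(2*D) (S(D) = (-5 + D)/((2*D)) = (-5 + D)*(1/(2*D)) = (-5 + D)/(2*D))
R(r, J) = (4 + J)**2
(R(-12, S(1)) + 1342)**2 = ((4 + (1/2)*(-5 + 1)/1)**2 + 1342)**2 = ((4 + (1/2)*1*(-4))**2 + 1342)**2 = ((4 - 2)**2 + 1342)**2 = (2**2 + 1342)**2 = (4 + 1342)**2 = 1346**2 = 1811716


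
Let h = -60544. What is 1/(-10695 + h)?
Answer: -1/71239 ≈ -1.4037e-5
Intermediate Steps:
1/(-10695 + h) = 1/(-10695 - 60544) = 1/(-71239) = -1/71239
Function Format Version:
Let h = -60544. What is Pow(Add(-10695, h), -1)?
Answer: Rational(-1, 71239) ≈ -1.4037e-5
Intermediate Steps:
Pow(Add(-10695, h), -1) = Pow(Add(-10695, -60544), -1) = Pow(-71239, -1) = Rational(-1, 71239)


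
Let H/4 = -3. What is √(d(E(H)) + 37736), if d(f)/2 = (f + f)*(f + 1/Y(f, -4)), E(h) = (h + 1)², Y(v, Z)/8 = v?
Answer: √385202/2 ≈ 310.32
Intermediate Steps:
H = -12 (H = 4*(-3) = -12)
Y(v, Z) = 8*v
E(h) = (1 + h)²
d(f) = 4*f*(f + 1/(8*f)) (d(f) = 2*((f + f)*(f + 1/(8*f))) = 2*((2*f)*(f + 1/(8*f))) = 2*(2*f*(f + 1/(8*f))) = 4*f*(f + 1/(8*f)))
√(d(E(H)) + 37736) = √((½ + 4*((1 - 12)²)²) + 37736) = √((½ + 4*((-11)²)²) + 37736) = √((½ + 4*121²) + 37736) = √((½ + 4*14641) + 37736) = √((½ + 58564) + 37736) = √(117129/2 + 37736) = √(192601/2) = √385202/2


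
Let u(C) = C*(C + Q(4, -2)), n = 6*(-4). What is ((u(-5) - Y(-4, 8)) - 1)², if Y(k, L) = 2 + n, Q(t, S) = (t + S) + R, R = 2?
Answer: 676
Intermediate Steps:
Q(t, S) = 2 + S + t (Q(t, S) = (t + S) + 2 = (S + t) + 2 = 2 + S + t)
n = -24
Y(k, L) = -22 (Y(k, L) = 2 - 24 = -22)
u(C) = C*(4 + C) (u(C) = C*(C + (2 - 2 + 4)) = C*(C + 4) = C*(4 + C))
((u(-5) - Y(-4, 8)) - 1)² = ((-5*(4 - 5) - 1*(-22)) - 1)² = ((-5*(-1) + 22) - 1)² = ((5 + 22) - 1)² = (27 - 1)² = 26² = 676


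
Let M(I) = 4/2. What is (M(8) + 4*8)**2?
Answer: 1156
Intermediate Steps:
M(I) = 2 (M(I) = 4*(1/2) = 2)
(M(8) + 4*8)**2 = (2 + 4*8)**2 = (2 + 32)**2 = 34**2 = 1156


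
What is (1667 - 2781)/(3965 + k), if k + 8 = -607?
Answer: -557/1675 ≈ -0.33254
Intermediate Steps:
k = -615 (k = -8 - 607 = -615)
(1667 - 2781)/(3965 + k) = (1667 - 2781)/(3965 - 615) = -1114/3350 = -1114*1/3350 = -557/1675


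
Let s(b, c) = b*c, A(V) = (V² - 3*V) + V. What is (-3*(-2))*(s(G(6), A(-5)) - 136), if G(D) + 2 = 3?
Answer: -606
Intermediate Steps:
A(V) = V² - 2*V
G(D) = 1 (G(D) = -2 + 3 = 1)
(-3*(-2))*(s(G(6), A(-5)) - 136) = (-3*(-2))*(1*(-5*(-2 - 5)) - 136) = 6*(1*(-5*(-7)) - 136) = 6*(1*35 - 136) = 6*(35 - 136) = 6*(-101) = -606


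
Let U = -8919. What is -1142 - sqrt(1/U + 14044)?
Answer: -1142 - sqrt(124131109085)/2973 ≈ -1260.5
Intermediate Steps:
-1142 - sqrt(1/U + 14044) = -1142 - sqrt(1/(-8919) + 14044) = -1142 - sqrt(-1/8919 + 14044) = -1142 - sqrt(125258435/8919) = -1142 - sqrt(124131109085)/2973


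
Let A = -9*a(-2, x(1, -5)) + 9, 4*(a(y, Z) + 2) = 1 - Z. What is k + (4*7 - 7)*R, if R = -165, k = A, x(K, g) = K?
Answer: -3438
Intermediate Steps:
a(y, Z) = -7/4 - Z/4 (a(y, Z) = -2 + (1 - Z)/4 = -2 + (1/4 - Z/4) = -7/4 - Z/4)
A = 27 (A = -9*(-7/4 - 1/4*1) + 9 = -9*(-7/4 - 1/4) + 9 = -9*(-2) + 9 = 18 + 9 = 27)
k = 27
k + (4*7 - 7)*R = 27 + (4*7 - 7)*(-165) = 27 + (28 - 7)*(-165) = 27 + 21*(-165) = 27 - 3465 = -3438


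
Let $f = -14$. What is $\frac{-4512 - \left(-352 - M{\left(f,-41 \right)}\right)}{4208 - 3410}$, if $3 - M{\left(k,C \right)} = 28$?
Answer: $- \frac{1395}{266} \approx -5.2444$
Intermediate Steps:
$M{\left(k,C \right)} = -25$ ($M{\left(k,C \right)} = 3 - 28 = -25$)
$\frac{-4512 - \left(-352 - M{\left(f,-41 \right)}\right)}{4208 - 3410} = \frac{-4512 + \left(\left(548 - 25\right) - 196\right)}{4208 - 3410} = \frac{-4512 + \left(523 - 196\right)}{798} = \left(-4512 + 327\right) \frac{1}{798} = \left(-4185\right) \frac{1}{798} = - \frac{1395}{266}$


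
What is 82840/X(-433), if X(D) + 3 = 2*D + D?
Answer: -41420/651 ≈ -63.625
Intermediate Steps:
X(D) = -3 + 3*D (X(D) = -3 + (2*D + D) = -3 + 3*D)
82840/X(-433) = 82840/(-3 + 3*(-433)) = 82840/(-3 - 1299) = 82840/(-1302) = 82840*(-1/1302) = -41420/651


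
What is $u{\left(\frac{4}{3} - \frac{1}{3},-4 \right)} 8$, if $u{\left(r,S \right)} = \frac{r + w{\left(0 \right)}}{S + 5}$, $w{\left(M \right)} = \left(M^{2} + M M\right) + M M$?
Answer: $8$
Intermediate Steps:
$w{\left(M \right)} = 3 M^{2}$ ($w{\left(M \right)} = \left(M^{2} + M^{2}\right) + M^{2} = 2 M^{2} + M^{2} = 3 M^{2}$)
$u{\left(r,S \right)} = \frac{r}{5 + S}$ ($u{\left(r,S \right)} = \frac{r + 3 \cdot 0^{2}}{S + 5} = \frac{r + 3 \cdot 0}{5 + S} = \frac{r + 0}{5 + S} = \frac{r}{5 + S}$)
$u{\left(\frac{4}{3} - \frac{1}{3},-4 \right)} 8 = \frac{\frac{4}{3} - \frac{1}{3}}{5 - 4} \cdot 8 = \frac{4 \cdot \frac{1}{3} - \frac{1}{3}}{1} \cdot 8 = \left(\frac{4}{3} - \frac{1}{3}\right) 1 \cdot 8 = 1 \cdot 1 \cdot 8 = 1 \cdot 8 = 8$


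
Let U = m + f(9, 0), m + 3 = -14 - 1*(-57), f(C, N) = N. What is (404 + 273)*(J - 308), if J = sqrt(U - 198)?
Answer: -208516 + 677*I*sqrt(158) ≈ -2.0852e+5 + 8509.8*I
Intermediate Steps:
m = 40 (m = -3 + (-14 - 1*(-57)) = -3 + (-14 + 57) = -3 + 43 = 40)
U = 40 (U = 40 + 0 = 40)
J = I*sqrt(158) (J = sqrt(40 - 198) = sqrt(-158) = I*sqrt(158) ≈ 12.57*I)
(404 + 273)*(J - 308) = (404 + 273)*(I*sqrt(158) - 308) = 677*(-308 + I*sqrt(158)) = -208516 + 677*I*sqrt(158)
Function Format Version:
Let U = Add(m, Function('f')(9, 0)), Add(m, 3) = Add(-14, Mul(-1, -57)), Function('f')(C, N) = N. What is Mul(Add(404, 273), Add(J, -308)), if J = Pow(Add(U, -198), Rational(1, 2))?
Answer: Add(-208516, Mul(677, I, Pow(158, Rational(1, 2)))) ≈ Add(-2.0852e+5, Mul(8509.8, I))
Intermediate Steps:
m = 40 (m = Add(-3, Add(-14, Mul(-1, -57))) = Add(-3, Add(-14, 57)) = Add(-3, 43) = 40)
U = 40 (U = Add(40, 0) = 40)
J = Mul(I, Pow(158, Rational(1, 2))) (J = Pow(Add(40, -198), Rational(1, 2)) = Pow(-158, Rational(1, 2)) = Mul(I, Pow(158, Rational(1, 2))) ≈ Mul(12.570, I))
Mul(Add(404, 273), Add(J, -308)) = Mul(Add(404, 273), Add(Mul(I, Pow(158, Rational(1, 2))), -308)) = Mul(677, Add(-308, Mul(I, Pow(158, Rational(1, 2))))) = Add(-208516, Mul(677, I, Pow(158, Rational(1, 2))))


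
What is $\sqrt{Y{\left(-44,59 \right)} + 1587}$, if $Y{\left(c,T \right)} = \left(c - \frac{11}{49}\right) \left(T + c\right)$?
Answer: $\frac{\sqrt{45258}}{7} \approx 30.391$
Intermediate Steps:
$Y{\left(c,T \right)} = \left(- \frac{11}{49} + c\right) \left(T + c\right)$ ($Y{\left(c,T \right)} = \left(c - \frac{11}{49}\right) \left(T + c\right) = \left(- \frac{11}{49} + c\right) \left(T + c\right)$)
$\sqrt{Y{\left(-44,59 \right)} + 1587} = \sqrt{\left(\left(-44\right)^{2} - \frac{649}{49} - - \frac{484}{49} + 59 \left(-44\right)\right) + 1587} = \sqrt{\left(1936 - \frac{649}{49} + \frac{484}{49} - 2596\right) + 1587} = \sqrt{- \frac{32505}{49} + 1587} = \sqrt{\frac{45258}{49}} = \frac{\sqrt{45258}}{7}$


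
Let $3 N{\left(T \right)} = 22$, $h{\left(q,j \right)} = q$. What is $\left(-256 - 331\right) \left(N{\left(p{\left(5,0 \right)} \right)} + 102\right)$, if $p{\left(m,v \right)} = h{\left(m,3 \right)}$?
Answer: $- \frac{192536}{3} \approx -64179.0$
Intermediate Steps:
$p{\left(m,v \right)} = m$
$N{\left(T \right)} = \frac{22}{3}$ ($N{\left(T \right)} = \frac{1}{3} \cdot 22 = \frac{22}{3}$)
$\left(-256 - 331\right) \left(N{\left(p{\left(5,0 \right)} \right)} + 102\right) = \left(-256 - 331\right) \left(\frac{22}{3} + 102\right) = \left(-587\right) \frac{328}{3} = - \frac{192536}{3}$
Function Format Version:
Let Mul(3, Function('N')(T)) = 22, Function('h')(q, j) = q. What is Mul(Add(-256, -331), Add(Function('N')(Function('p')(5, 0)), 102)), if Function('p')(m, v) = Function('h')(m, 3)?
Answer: Rational(-192536, 3) ≈ -64179.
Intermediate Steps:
Function('p')(m, v) = m
Function('N')(T) = Rational(22, 3) (Function('N')(T) = Mul(Rational(1, 3), 22) = Rational(22, 3))
Mul(Add(-256, -331), Add(Function('N')(Function('p')(5, 0)), 102)) = Mul(Add(-256, -331), Add(Rational(22, 3), 102)) = Mul(-587, Rational(328, 3)) = Rational(-192536, 3)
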